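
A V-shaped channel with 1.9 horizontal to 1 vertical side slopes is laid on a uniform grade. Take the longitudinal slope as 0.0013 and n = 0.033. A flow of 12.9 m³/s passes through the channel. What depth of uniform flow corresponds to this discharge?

Manning's equation rearranged: A R^(2/3) = nQ / (1·√S) = 0.033 × 12.9 / (√0.0013) = 11.81.
At y = 2.03 m: A R^(2/3) = 7.289 — too small.
At y = 3.03 m: A R^(2/3) = 21.21 — too large.
At y = 2.43 m: A R^(2/3) = 11.77 — close enough.

y_n = 2.43 m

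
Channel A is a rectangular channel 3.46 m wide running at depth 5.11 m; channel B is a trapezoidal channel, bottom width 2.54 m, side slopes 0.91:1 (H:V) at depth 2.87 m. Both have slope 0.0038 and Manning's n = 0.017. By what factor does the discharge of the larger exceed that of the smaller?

1.12

Channel A: Flow area A = b·y = 3.46 × 5.11 = 17.68 m². Wetted perimeter P = b + 2y = 3.46 + 2×5.11 = 13.68 m. Hydraulic radius R = A/P = 17.68/13.68 = 1.292 m. Q_A = (1/0.017)·17.68·1.292^(2/3)·√0.0038 = 76.07 m³/s.
Channel B: With bottom width b = 2.54 m and side slope z = 0.91: A = (b + zy)y = (2.54 + 0.91×2.87)×2.87 = 14.79 m²; P = b + 2y√(1+z²) = 2.54 + 2×2.87×1.352 = 10.3 m. Hydraulic radius R = A/P = 14.79/10.3 = 1.435 m. Q_B = (1/0.017)·14.79·1.435^(2/3)·√0.0038 = 68.22 m³/s.
The larger discharge is 76.07 m³/s and the smaller is 68.22 m³/s; the ratio is 1.12.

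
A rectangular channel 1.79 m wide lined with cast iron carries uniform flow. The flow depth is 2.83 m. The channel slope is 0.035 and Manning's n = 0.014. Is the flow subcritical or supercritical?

supercritical

Flow area A = b·y = 1.79 × 2.83 = 5.066 m². Wetted perimeter P = b + 2y = 1.79 + 2×2.83 = 7.45 m.
Hydraulic radius R = A/P = 5.066/7.45 = 0.68 m.
V = (1/n) R^(2/3) √S = (1/0.014) × 0.68^(2/3) × √0.035 = 10.33 m/s. Hydraulic depth D_h = A/T = 5.066/1.79 = 2.83 m.
Froude number Fr = V/√(g·D_h) = 10.33/√(9.81×2.83) = 1.96, which is greater than 1, so the flow is supercritical.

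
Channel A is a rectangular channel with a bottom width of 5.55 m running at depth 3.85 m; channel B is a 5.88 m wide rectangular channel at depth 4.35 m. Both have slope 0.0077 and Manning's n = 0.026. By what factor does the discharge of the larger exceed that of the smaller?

Channel A: Flow area A = b·y = 5.55 × 3.85 = 21.37 m². Wetted perimeter P = b + 2y = 5.55 + 2×3.85 = 13.25 m. Hydraulic radius R = A/P = 21.37/13.25 = 1.613 m. Q_A = (1/0.026)·21.37·1.613^(2/3)·√0.0077 = 99.17 m³/s.
Channel B: Flow area A = b·y = 5.88 × 4.35 = 25.58 m². Wetted perimeter P = b + 2y = 5.88 + 2×4.35 = 14.58 m. Hydraulic radius R = A/P = 25.58/14.58 = 1.754 m. Q_B = (1/0.026)·25.58·1.754^(2/3)·√0.0077 = 125.6 m³/s.
The larger discharge is 125.6 m³/s and the smaller is 99.17 m³/s; the ratio is 1.27.

1.27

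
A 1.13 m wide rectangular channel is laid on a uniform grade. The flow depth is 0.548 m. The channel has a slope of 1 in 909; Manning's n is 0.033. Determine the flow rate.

Q = 0.265 m³/s

Flow area A = b·y = 1.13 × 0.548 = 0.6192 m². Wetted perimeter P = b + 2y = 1.13 + 2×0.548 = 2.226 m.
Hydraulic radius R = A/P = 0.6192/2.226 = 0.2782 m.
Manning's equation: Q = (1/n) A R^(2/3) S^(1/2) = (1/0.033) × 0.6192 × 0.2782^(2/3) × 0.0011^(1/2) = 0.265 m³/s.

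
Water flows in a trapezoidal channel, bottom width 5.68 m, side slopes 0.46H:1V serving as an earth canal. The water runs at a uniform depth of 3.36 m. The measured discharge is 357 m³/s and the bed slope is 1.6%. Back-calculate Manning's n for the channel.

n = 0.013

With bottom width b = 5.68 m and side slope z = 0.46: A = (b + zy)y = (5.68 + 0.46×3.36)×3.36 = 24.28 m²; P = b + 2y√(1+z²) = 5.68 + 2×3.36×1.101 = 13.08 m.
Hydraulic radius R = A/P = 24.28/13.08 = 1.857 m.
Rearranging Manning's equation: n = (1/Q) A R^(2/3) S^(1/2) = (1/357) × 24.28 × 1.857^(2/3) × √0.016 = 0.013.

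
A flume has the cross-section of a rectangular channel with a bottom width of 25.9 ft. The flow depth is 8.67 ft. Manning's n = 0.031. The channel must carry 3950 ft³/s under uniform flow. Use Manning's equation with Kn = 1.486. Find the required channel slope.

S = 0.015

Flow area A = b·y = 25.9 × 8.67 = 224.6 ft². Wetted perimeter P = b + 2y = 25.9 + 2×8.67 = 43.24 ft.
Hydraulic radius R = A/P = 224.6/43.24 = 5.193 ft.
From Manning's equation, S = [nQ / (1.486 A R^(2/3))]² = [0.031 × 3950 / (1.486 × 224.6 × 5.193^(2/3))]² = 0.015.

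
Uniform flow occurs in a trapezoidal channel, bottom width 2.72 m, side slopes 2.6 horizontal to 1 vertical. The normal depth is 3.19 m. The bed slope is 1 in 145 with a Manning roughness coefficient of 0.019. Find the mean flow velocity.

V = 6.26 m/s

With bottom width b = 2.72 m and side slope z = 2.6: A = (b + zy)y = (2.72 + 2.6×3.19)×3.19 = 35.13 m²; P = b + 2y√(1+z²) = 2.72 + 2×3.19×2.786 = 20.49 m.
Hydraulic radius R = A/P = 35.13/20.49 = 1.715 m.
From Manning's equation, V = (1/n) R^(2/3) S^(1/2) = (1/0.019) × 1.715^(2/3) × 0.006897^(1/2) = 6.26 m/s.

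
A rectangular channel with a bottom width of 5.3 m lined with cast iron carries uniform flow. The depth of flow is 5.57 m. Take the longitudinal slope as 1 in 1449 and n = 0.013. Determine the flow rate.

Q = 88.1 m³/s

Flow area A = b·y = 5.3 × 5.57 = 29.52 m². Wetted perimeter P = b + 2y = 5.3 + 2×5.57 = 16.44 m.
Hydraulic radius R = A/P = 29.52/16.44 = 1.796 m.
Manning's equation: Q = (1/n) A R^(2/3) S^(1/2) = (1/0.013) × 29.52 × 1.796^(2/3) × 0.0006901^(1/2) = 88.1 m³/s.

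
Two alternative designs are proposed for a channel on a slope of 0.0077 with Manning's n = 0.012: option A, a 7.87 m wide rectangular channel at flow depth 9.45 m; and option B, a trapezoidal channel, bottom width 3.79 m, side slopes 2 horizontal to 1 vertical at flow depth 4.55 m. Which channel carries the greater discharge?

Channel A: Flow area A = b·y = 7.87 × 9.45 = 74.37 m². Wetted perimeter P = b + 2y = 7.87 + 2×9.45 = 26.77 m. Hydraulic radius R = A/P = 74.37/26.77 = 2.778 m. Q_A = (1/0.012)·74.37·2.778^(2/3)·√0.0077 = 1075 m³/s.
Channel B: With bottom width b = 3.79 m and side slope z = 2: A = (b + zy)y = (3.79 + 2×4.55)×4.55 = 58.65 m²; P = b + 2y√(1+z²) = 3.79 + 2×4.55×2.236 = 24.14 m. Hydraulic radius R = A/P = 58.65/24.14 = 2.43 m. Q_B = (1/0.012)·58.65·2.43^(2/3)·√0.0077 = 775.1 m³/s.
Q_A = 1075 m³/s vs Q_B = 775.1 m³/s, so channel A carries more.

channel A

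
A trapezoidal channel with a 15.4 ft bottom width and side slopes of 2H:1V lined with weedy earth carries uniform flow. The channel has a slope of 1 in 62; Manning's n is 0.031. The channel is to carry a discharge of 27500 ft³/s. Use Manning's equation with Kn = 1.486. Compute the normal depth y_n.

y_n = 18.6 ft

Manning's equation rearranged: A R^(2/3) = nQ / (1.486·√S) = 0.031 × 27500 / (1.486 × √0.01613) = 4517.
Trying y = 23 ft: A R^(2/3) = 7378 — too large.
Trying y = 16.4 ft: A R^(2/3) = 3397 — too small.
Trying y = 18.6 ft: A R^(2/3) = 4518 — ≈ 4517.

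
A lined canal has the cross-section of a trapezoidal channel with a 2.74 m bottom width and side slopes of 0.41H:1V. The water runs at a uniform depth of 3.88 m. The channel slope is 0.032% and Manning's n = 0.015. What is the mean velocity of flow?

With bottom width b = 2.74 m and side slope z = 0.41: A = (b + zy)y = (2.74 + 0.41×3.88)×3.88 = 16.8 m²; P = b + 2y√(1+z²) = 2.74 + 2×3.88×1.081 = 11.13 m.
Hydraulic radius R = A/P = 16.8/11.13 = 1.51 m.
From Manning's equation, V = (1/n) R^(2/3) S^(1/2) = (1/0.015) × 1.51^(2/3) × 0.00032^(1/2) = 1.57 m/s.

V = 1.57 m/s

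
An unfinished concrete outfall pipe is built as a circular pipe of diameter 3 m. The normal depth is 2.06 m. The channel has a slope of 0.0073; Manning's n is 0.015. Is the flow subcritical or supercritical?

For a circular section of diameter D = 3 m at depth y = 2.06 m, the central angle is θ = 2 arccos(1 − 2y/D) = 3.907 rad. Then A = (D²/8)(θ − sin θ) = 5.174 m² and P = Dθ/2 = 5.86 m.
Hydraulic radius R = A/P = 5.174/5.86 = 0.883 m.
V = (1/n) R^(2/3) √S = (1/0.015) × 0.883^(2/3) × √0.0073 = 5.242 m/s. Hydraulic depth D_h = A/T = 5.174/2.783 = 1.859 m.
Froude number Fr = V/√(g·D_h) = 5.242/√(9.81×1.859) = 1.23, which is greater than 1, so the flow is supercritical.

supercritical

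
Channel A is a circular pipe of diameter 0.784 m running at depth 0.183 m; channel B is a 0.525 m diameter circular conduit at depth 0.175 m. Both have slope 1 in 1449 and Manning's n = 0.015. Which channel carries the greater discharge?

Channel A: For a circular section of diameter D = 0.784 m at depth y = 0.183 m, the central angle is θ = 2 arccos(1 − 2y/D) = 2.017 rad. Then A = (D²/8)(θ − sin θ) = 0.08565 m² and P = Dθ/2 = 0.7906 m. Hydraulic radius R = A/P = 0.08565/0.7906 = 0.1083 m. Q_A = (1/0.015)·0.08565·0.1083^(2/3)·√0.0006901 = 0.03409 m³/s.
Channel B: For a circular section of diameter D = 0.525 m at depth y = 0.175 m, the central angle is θ = 2 arccos(1 − 2y/D) = 2.462 rad. Then A = (D²/8)(θ − sin θ) = 0.06317 m² and P = Dθ/2 = 0.6463 m. Hydraulic radius R = A/P = 0.06317/0.6463 = 0.09774 m. Q_B = (1/0.015)·0.06317·0.09774^(2/3)·√0.0006901 = 0.02347 m³/s.
Q_A = 0.03409 m³/s vs Q_B = 0.02347 m³/s, so channel A carries more.

channel A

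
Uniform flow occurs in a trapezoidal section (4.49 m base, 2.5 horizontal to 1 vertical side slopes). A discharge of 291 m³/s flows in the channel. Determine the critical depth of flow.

y_c = 4.08 m

At critical depth, Q² T / (g A³) = 1, i.e. A³/T = Q²/g = 291²/9.81 = 8632.
At y = 5.14 m: A³/T = 23450 — high.
At y = 2.92 m: A³/T = 2137 — low.
At y = 4.08 m: A³/T = 8650 — close enough.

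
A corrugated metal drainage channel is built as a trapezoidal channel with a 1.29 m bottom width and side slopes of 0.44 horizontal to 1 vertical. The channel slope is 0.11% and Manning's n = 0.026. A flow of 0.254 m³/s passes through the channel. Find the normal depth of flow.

y_n = 0.351 m

Manning's equation rearranged: A R^(2/3) = nQ / (1·√S) = 0.026 × 0.254 / (√0.0011) = 0.1991.
Try y = 0.256 m: A R^(2/3) = 0.1204 — low.
Try y = 0.351 m: A R^(2/3) = 0.1993 — close enough.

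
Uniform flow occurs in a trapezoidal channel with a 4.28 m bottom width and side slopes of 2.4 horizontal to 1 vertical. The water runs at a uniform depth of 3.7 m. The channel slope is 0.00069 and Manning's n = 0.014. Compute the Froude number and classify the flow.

With bottom width b = 4.28 m and side slope z = 2.4: A = (b + zy)y = (4.28 + 2.4×3.7)×3.7 = 48.69 m²; P = b + 2y√(1+z²) = 4.28 + 2×3.7×2.6 = 23.52 m.
Hydraulic radius R = A/P = 48.69/23.52 = 2.07 m.
V = (1/n) R^(2/3) √S = (1/0.014) × 2.07^(2/3) × √0.00069 = 3.048 m/s. Hydraulic depth D_h = A/T = 48.69/22.04 = 2.209 m.
Froude number Fr = V/√(g·D_h) = 3.048/√(9.81×2.209) = 0.655, which is less than 1, so the flow is subcritical.

subcritical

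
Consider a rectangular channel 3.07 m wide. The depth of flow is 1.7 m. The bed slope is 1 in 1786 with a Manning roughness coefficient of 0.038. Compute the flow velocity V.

Flow area A = b·y = 3.07 × 1.7 = 5.219 m². Wetted perimeter P = b + 2y = 3.07 + 2×1.7 = 6.47 m.
Hydraulic radius R = A/P = 5.219/6.47 = 0.8066 m.
From Manning's equation, V = (1/n) R^(2/3) S^(1/2) = (1/0.038) × 0.8066^(2/3) × 0.0005599^(1/2) = 0.54 m/s.

V = 0.54 m/s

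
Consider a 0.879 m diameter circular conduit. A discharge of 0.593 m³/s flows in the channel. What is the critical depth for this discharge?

y_c = 0.454 m

At critical depth, Q² T / (g A³) = 1, i.e. A³/T = Q²/g = 0.593²/9.81 = 0.03585.
Trying y = 0.495 m: A³/T = 0.05005 — over.
Trying y = 0.454 m: A³/T = 0.03597 — matches.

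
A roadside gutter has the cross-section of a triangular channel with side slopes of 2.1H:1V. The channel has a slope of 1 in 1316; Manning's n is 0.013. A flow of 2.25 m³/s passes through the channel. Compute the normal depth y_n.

Manning's equation rearranged: A R^(2/3) = nQ / (1·√S) = 0.013 × 2.25 / (√0.0007599) = 1.061.
Trying y = 1.12 m: A R^(2/3) = 1.672 — high.
Trying y = 0.729 m: A R^(2/3) = 0.532 — low.
Trying y = 0.944 m: A R^(2/3) = 1.06 — matches.

y_n = 0.944 m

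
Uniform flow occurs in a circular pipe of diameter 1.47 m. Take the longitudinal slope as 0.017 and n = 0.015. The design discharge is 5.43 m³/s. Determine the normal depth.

Manning's equation rearranged: A R^(2/3) = nQ / (1·√S) = 0.015 × 5.43 / (√0.017) = 0.6247.
Try y = 0.822 m: A R^(2/3) = 0.5238 — too small.
Try y = 0.921 m: A R^(2/3) = 0.6244 — close enough.

y_n = 0.921 m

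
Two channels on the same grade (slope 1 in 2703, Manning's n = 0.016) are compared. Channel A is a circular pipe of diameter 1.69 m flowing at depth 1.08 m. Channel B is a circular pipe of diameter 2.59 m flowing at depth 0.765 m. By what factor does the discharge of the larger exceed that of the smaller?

1.24

Channel A: For a circular section of diameter D = 1.69 m at depth y = 1.08 m, the central angle is θ = 2 arccos(1 − 2y/D) = 3.705 rad. Then A = (D²/8)(θ − sin θ) = 1.514 m² and P = Dθ/2 = 3.131 m. Hydraulic radius R = A/P = 1.514/3.131 = 0.4834 m. Q_A = (1/0.016)·1.514·0.4834^(2/3)·√0.00037 = 1.121 m³/s.
Channel B: For a circular section of diameter D = 2.59 m at depth y = 0.765 m, the central angle is θ = 2 arccos(1 − 2y/D) = 2.298 rad. Then A = (D²/8)(θ − sin θ) = 1.301 m² and P = Dθ/2 = 2.976 m. Hydraulic radius R = A/P = 1.301/2.976 = 0.4371 m. Q_B = (1/0.016)·1.301·0.4371^(2/3)·√0.00037 = 0.9007 m³/s.
The larger discharge is 1.121 m³/s and the smaller is 0.9007 m³/s; the ratio is 1.24.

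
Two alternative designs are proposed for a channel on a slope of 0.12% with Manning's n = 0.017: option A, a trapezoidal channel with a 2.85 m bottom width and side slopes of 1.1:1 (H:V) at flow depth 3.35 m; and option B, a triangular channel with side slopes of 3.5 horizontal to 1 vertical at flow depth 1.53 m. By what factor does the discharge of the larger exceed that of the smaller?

4.69

Channel A: With bottom width b = 2.85 m and side slope z = 1.1: A = (b + zy)y = (2.85 + 1.1×3.35)×3.35 = 21.89 m²; P = b + 2y√(1+z²) = 2.85 + 2×3.35×1.487 = 12.81 m. Hydraulic radius R = A/P = 21.89/12.81 = 1.709 m. Q_A = (1/0.017)·21.89·1.709^(2/3)·√0.0012 = 63.77 m³/s.
Channel B: For a triangular section with side slope z = 3.5: A = zy² = 3.5×1.53² = 8.193 m²; P = 2y√(1+z²) = 2×1.53×3.64 = 11.14 m. Hydraulic radius R = A/P = 8.193/11.14 = 0.7356 m. Q_B = (1/0.017)·8.193·0.7356^(2/3)·√0.0012 = 13.6 m³/s.
The larger discharge is 63.77 m³/s and the smaller is 13.6 m³/s; the ratio is 4.69.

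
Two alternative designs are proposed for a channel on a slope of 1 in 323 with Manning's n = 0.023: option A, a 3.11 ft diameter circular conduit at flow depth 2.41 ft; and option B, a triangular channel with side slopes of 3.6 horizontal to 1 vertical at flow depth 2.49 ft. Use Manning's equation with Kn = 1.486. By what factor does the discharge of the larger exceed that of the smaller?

Channel A: For a circular section of diameter D = 3.11 ft at depth y = 2.41 ft, the central angle is θ = 2 arccos(1 − 2y/D) = 4.306 rad. Then A = (D²/8)(θ − sin θ) = 6.316 ft² and P = Dθ/2 = 6.696 ft. Hydraulic radius R = A/P = 6.316/6.696 = 0.9434 ft. Q_A = (1.486/0.023)·6.316·0.9434^(2/3)·√0.003096 = 21.84 ft³/s.
Channel B: For a triangular section with side slope z = 3.6: A = zy² = 3.6×2.49² = 22.32 ft²; P = 2y√(1+z²) = 2×2.49×3.736 = 18.61 ft. Hydraulic radius R = A/P = 22.32/18.61 = 1.2 ft. Q_B = (1.486/0.023)·22.32·1.2^(2/3)·√0.003096 = 90.59 ft³/s.
The larger discharge is 90.59 ft³/s and the smaller is 21.84 ft³/s; the ratio is 4.15.

4.15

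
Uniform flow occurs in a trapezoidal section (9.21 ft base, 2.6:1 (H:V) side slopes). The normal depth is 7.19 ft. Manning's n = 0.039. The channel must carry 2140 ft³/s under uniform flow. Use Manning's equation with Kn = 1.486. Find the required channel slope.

With bottom width b = 9.21 ft and side slope z = 2.6: A = (b + zy)y = (9.21 + 2.6×7.19)×7.19 = 200.6 ft²; P = b + 2y√(1+z²) = 9.21 + 2×7.19×2.786 = 49.27 ft.
Hydraulic radius R = A/P = 200.6/49.27 = 4.072 ft.
From Manning's equation, S = [nQ / (1.486 A R^(2/3))]² = [0.039 × 2140 / (1.486 × 200.6 × 4.072^(2/3))]² = 0.0121.

S = 0.0121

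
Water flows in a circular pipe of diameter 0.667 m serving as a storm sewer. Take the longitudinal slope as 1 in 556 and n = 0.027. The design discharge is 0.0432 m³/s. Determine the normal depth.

Manning's equation rearranged: A R^(2/3) = nQ / (1·√S) = 0.027 × 0.0432 / (√0.001799) = 0.0275.
Trying y = 0.269 m: A R^(2/3) = 0.03621 — too large.
Trying y = 0.232 m: A R^(2/3) = 0.02751 — close enough.

y_n = 0.232 m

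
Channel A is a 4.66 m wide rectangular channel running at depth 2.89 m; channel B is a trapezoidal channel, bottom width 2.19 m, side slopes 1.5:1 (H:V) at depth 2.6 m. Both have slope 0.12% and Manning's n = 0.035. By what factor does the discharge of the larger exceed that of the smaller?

1.22

Channel A: Flow area A = b·y = 4.66 × 2.89 = 13.47 m². Wetted perimeter P = b + 2y = 4.66 + 2×2.89 = 10.44 m. Hydraulic radius R = A/P = 13.47/10.44 = 1.29 m. Q_A = (1/0.035)·13.47·1.29^(2/3)·√0.0012 = 15.8 m³/s.
Channel B: With bottom width b = 2.19 m and side slope z = 1.5: A = (b + zy)y = (2.19 + 1.5×2.6)×2.6 = 15.83 m²; P = b + 2y√(1+z²) = 2.19 + 2×2.6×1.803 = 11.56 m. Hydraulic radius R = A/P = 15.83/11.56 = 1.369 m. Q_B = (1/0.035)·15.83·1.369^(2/3)·√0.0012 = 19.32 m³/s.
The larger discharge is 19.32 m³/s and the smaller is 15.8 m³/s; the ratio is 1.22.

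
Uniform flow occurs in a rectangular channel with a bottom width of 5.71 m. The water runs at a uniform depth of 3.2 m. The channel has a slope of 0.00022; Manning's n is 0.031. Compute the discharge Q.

Flow area A = b·y = 5.71 × 3.2 = 18.27 m². Wetted perimeter P = b + 2y = 5.71 + 2×3.2 = 12.11 m.
Hydraulic radius R = A/P = 18.27/12.11 = 1.509 m.
Manning's equation: Q = (1/n) A R^(2/3) S^(1/2) = (1/0.031) × 18.27 × 1.509^(2/3) × 0.00022^(1/2) = 11.5 m³/s.

Q = 11.5 m³/s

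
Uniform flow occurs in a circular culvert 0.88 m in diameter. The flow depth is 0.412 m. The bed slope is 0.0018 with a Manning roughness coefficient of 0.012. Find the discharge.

For a circular section of diameter D = 0.88 m at depth y = 0.412 m, the central angle is θ = 2 arccos(1 − 2y/D) = 3.014 rad. Then A = (D²/8)(θ − sin θ) = 0.2795 m² and P = Dθ/2 = 1.326 m.
Hydraulic radius R = A/P = 0.2795/1.326 = 0.2107 m.
Manning's equation: Q = (1/n) A R^(2/3) S^(1/2) = (1/0.012) × 0.2795 × 0.2107^(2/3) × 0.0018^(1/2) = 0.35 m³/s.

Q = 0.35 m³/s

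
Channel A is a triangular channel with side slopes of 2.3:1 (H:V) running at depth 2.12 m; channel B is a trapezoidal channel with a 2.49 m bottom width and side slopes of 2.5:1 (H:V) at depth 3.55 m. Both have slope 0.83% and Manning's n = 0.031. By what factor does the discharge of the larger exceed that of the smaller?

Channel A: For a triangular section with side slope z = 2.3: A = zy² = 2.3×2.12² = 10.34 m²; P = 2y√(1+z²) = 2×2.12×2.508 = 10.63 m. Hydraulic radius R = A/P = 10.34/10.63 = 0.9721 m. Q_A = (1/0.031)·10.34·0.9721^(2/3)·√0.0083 = 29.81 m³/s.
Channel B: With bottom width b = 2.49 m and side slope z = 2.5: A = (b + zy)y = (2.49 + 2.5×3.55)×3.55 = 40.35 m²; P = b + 2y√(1+z²) = 2.49 + 2×3.55×2.693 = 21.61 m. Hydraulic radius R = A/P = 40.35/21.61 = 1.867 m. Q_B = (1/0.031)·40.35·1.867^(2/3)·√0.0083 = 179.8 m³/s.
The larger discharge is 179.8 m³/s and the smaller is 29.81 m³/s; the ratio is 6.03.

6.03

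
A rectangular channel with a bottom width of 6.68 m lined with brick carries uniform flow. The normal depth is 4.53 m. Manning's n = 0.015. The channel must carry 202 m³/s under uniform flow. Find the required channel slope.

S = 0.00419

Flow area A = b·y = 6.68 × 4.53 = 30.26 m². Wetted perimeter P = b + 2y = 6.68 + 2×4.53 = 15.74 m.
Hydraulic radius R = A/P = 30.26/15.74 = 1.923 m.
From Manning's equation, S = [nQ / (1 A R^(2/3))]² = [0.015 × 202 / (1 × 30.26 × 1.923^(2/3))]² = 0.00419.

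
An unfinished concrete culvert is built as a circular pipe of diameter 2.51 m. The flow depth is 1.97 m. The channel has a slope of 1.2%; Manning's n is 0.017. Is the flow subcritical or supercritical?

supercritical

For a circular section of diameter D = 2.51 m at depth y = 1.97 m, the central angle is θ = 2 arccos(1 − 2y/D) = 4.354 rad. Then A = (D²/8)(θ − sin θ) = 4.166 m² and P = Dθ/2 = 5.464 m.
Hydraulic radius R = A/P = 4.166/5.464 = 0.7625 m.
V = (1/n) R^(2/3) √S = (1/0.017) × 0.7625^(2/3) × √0.012 = 5.378 m/s. Hydraulic depth D_h = A/T = 4.166/2.063 = 2.02 m.
Froude number Fr = V/√(g·D_h) = 5.378/√(9.81×2.02) = 1.21, which is greater than 1, so the flow is supercritical.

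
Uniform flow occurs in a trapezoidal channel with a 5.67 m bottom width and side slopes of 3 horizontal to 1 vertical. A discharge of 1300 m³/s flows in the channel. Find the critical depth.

y_c = 7.37 m

At critical depth, Q² T / (g A³) = 1, i.e. A³/T = Q²/g = 1300²/9.81 = 172300.
Try y = 9.26 m: A³/T = 485400 — over.
Try y = 5.16 m: A³/T = 35480 — short.
Try y = 7.37 m: A³/T = 172000 — matches.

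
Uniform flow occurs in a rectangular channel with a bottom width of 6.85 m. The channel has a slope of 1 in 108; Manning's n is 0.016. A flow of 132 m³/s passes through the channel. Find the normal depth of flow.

y_n = 2.5 m

Manning's equation rearranged: A R^(2/3) = nQ / (1·√S) = 0.016 × 132 / (√0.009259) = 21.95.
Try y = 1.73 m: A R^(2/3) = 13 — short.
Try y = 2.94 m: A R^(2/3) = 27.34 — over.
Try y = 2.5 m: A R^(2/3) = 21.89 — matches.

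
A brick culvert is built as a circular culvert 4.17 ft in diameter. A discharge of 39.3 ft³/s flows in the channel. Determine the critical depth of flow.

At critical depth, Q² T / (g A³) = 1, i.e. A³/T = Q²/g = 39.3²/32.2 = 47.97.
Trying y = 2.34 ft: A³/T = 118.6 — too large.
Trying y = 1.3 ft: A³/T = 12.42 — too small.
Trying y = 1.85 ft: A³/T = 48.34 — matches.

y_c = 1.85 ft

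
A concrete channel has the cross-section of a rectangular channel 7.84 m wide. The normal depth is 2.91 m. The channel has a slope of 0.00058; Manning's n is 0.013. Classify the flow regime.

Flow area A = b·y = 7.84 × 2.91 = 22.81 m². Wetted perimeter P = b + 2y = 7.84 + 2×2.91 = 13.66 m.
Hydraulic radius R = A/P = 22.81/13.66 = 1.67 m.
V = (1/n) R^(2/3) √S = (1/0.013) × 1.67^(2/3) × √0.00058 = 2.608 m/s. Hydraulic depth D_h = A/T = 22.81/7.84 = 2.91 m.
Froude number Fr = V/√(g·D_h) = 2.608/√(9.81×2.91) = 0.488, which is less than 1, so the flow is subcritical.

subcritical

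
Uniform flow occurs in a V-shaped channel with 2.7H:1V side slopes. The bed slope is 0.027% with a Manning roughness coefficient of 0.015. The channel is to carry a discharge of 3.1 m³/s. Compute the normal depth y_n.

y_n = 1.23 m

Manning's equation rearranged: A R^(2/3) = nQ / (1·√S) = 0.015 × 3.1 / (√0.00027) = 2.83.
Trying y = 0.899 m: A R^(2/3) = 1.227 — short.
Trying y = 1.48 m: A R^(2/3) = 4.636 — over.
Trying y = 1.23 m: A R^(2/3) = 2.83 — close enough.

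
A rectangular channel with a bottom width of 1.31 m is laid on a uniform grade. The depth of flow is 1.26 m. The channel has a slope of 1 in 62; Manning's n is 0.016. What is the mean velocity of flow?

V = 4.53 m/s

Flow area A = b·y = 1.31 × 1.26 = 1.651 m². Wetted perimeter P = b + 2y = 1.31 + 2×1.26 = 3.83 m.
Hydraulic radius R = A/P = 1.651/3.83 = 0.431 m.
From Manning's equation, V = (1/n) R^(2/3) S^(1/2) = (1/0.016) × 0.431^(2/3) × 0.01613^(1/2) = 4.53 m/s.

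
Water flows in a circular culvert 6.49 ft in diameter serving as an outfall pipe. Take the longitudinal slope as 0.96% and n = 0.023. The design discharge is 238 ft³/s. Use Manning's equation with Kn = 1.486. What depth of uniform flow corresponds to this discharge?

y_n = 4.48 ft

Manning's equation rearranged: A R^(2/3) = nQ / (1.486·√S) = 0.023 × 238 / (1.486 × √0.0096) = 37.6.
Try y = 5.26 ft: A R^(2/3) = 45.21 — high.
Try y = 3.82 ft: A R^(2/3) = 29.79 — low.
Try y = 4.48 ft: A R^(2/3) = 37.54 — close enough.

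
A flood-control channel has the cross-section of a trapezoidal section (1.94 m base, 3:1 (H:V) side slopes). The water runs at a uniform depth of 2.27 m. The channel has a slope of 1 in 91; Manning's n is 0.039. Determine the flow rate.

With bottom width b = 1.94 m and side slope z = 3: A = (b + zy)y = (1.94 + 3×2.27)×2.27 = 19.86 m²; P = b + 2y√(1+z²) = 1.94 + 2×2.27×3.162 = 16.3 m.
Hydraulic radius R = A/P = 19.86/16.3 = 1.219 m.
Manning's equation: Q = (1/n) A R^(2/3) S^(1/2) = (1/0.039) × 19.86 × 1.219^(2/3) × 0.01099^(1/2) = 60.9 m³/s.

Q = 60.9 m³/s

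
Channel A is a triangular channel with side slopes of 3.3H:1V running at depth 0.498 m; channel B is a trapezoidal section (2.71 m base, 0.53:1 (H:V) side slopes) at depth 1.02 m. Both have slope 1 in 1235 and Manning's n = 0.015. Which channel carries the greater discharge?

Channel A: For a triangular section with side slope z = 3.3: A = zy² = 3.3×0.498² = 0.8184 m²; P = 2y√(1+z²) = 2×0.498×3.448 = 3.434 m. Hydraulic radius R = A/P = 0.8184/3.434 = 0.2383 m. Q_A = (1/0.015)·0.8184·0.2383^(2/3)·√0.0008097 = 0.5968 m³/s.
Channel B: With bottom width b = 2.71 m and side slope z = 0.53: A = (b + zy)y = (2.71 + 0.53×1.02)×1.02 = 3.316 m²; P = b + 2y√(1+z²) = 2.71 + 2×1.02×1.132 = 5.019 m. Hydraulic radius R = A/P = 3.316/5.019 = 0.6606 m. Q_B = (1/0.015)·3.316·0.6606^(2/3)·√0.0008097 = 4.771 m³/s.
Q_A = 0.5968 m³/s vs Q_B = 4.771 m³/s, so channel B carries more.

channel B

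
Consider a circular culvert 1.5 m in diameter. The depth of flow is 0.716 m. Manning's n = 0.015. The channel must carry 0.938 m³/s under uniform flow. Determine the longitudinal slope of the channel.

For a circular section of diameter D = 1.5 m at depth y = 0.716 m, the central angle is θ = 2 arccos(1 − 2y/D) = 3.051 rad. Then A = (D²/8)(θ − sin θ) = 0.8326 m² and P = Dθ/2 = 2.288 m.
Hydraulic radius R = A/P = 0.8326/2.288 = 0.3639 m.
From Manning's equation, S = [nQ / (1 A R^(2/3))]² = [0.015 × 0.938 / (1 × 0.8326 × 0.3639^(2/3))]² = 0.0011.

S = 0.0011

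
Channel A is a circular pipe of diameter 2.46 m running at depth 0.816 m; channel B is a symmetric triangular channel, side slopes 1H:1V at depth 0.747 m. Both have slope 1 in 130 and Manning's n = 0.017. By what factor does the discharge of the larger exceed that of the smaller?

3.55

Channel A: For a circular section of diameter D = 2.46 m at depth y = 0.816 m, the central angle is θ = 2 arccos(1 − 2y/D) = 2.455 rad. Then A = (D²/8)(θ − sin θ) = 1.378 m² and P = Dθ/2 = 3.02 m. Hydraulic radius R = A/P = 1.378/3.02 = 0.4562 m. Q_A = (1/0.017)·1.378·0.4562^(2/3)·√0.007692 = 4.212 m³/s.
Channel B: For a triangular section with side slope z = 1: A = zy² = 1×0.747² = 0.558 m²; P = 2y√(1+z²) = 2×0.747×1.414 = 2.113 m. Hydraulic radius R = A/P = 0.558/2.113 = 0.2641 m. Q_B = (1/0.017)·0.558·0.2641^(2/3)·√0.007692 = 1.185 m³/s.
The larger discharge is 4.212 m³/s and the smaller is 1.185 m³/s; the ratio is 3.55.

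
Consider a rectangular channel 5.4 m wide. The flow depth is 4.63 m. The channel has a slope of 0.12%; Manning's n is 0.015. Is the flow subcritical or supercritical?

subcritical

Flow area A = b·y = 5.4 × 4.63 = 25 m². Wetted perimeter P = b + 2y = 5.4 + 2×4.63 = 14.66 m.
Hydraulic radius R = A/P = 25/14.66 = 1.705 m.
V = (1/n) R^(2/3) √S = (1/0.015) × 1.705^(2/3) × √0.0012 = 3.297 m/s. Hydraulic depth D_h = A/T = 25/5.4 = 4.63 m.
Froude number Fr = V/√(g·D_h) = 3.297/√(9.81×4.63) = 0.489, which is less than 1, so the flow is subcritical.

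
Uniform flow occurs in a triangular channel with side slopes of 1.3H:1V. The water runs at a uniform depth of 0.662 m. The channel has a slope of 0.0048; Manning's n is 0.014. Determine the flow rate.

For a triangular section with side slope z = 1.3: A = zy² = 1.3×0.662² = 0.5697 m²; P = 2y√(1+z²) = 2×0.662×1.64 = 2.172 m.
Hydraulic radius R = A/P = 0.5697/2.172 = 0.2624 m.
Manning's equation: Q = (1/n) A R^(2/3) S^(1/2) = (1/0.014) × 0.5697 × 0.2624^(2/3) × 0.0048^(1/2) = 1.16 m³/s.

Q = 1.16 m³/s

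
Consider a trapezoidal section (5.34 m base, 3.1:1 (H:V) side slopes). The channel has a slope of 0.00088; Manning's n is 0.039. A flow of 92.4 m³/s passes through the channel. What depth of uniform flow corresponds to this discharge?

y_n = 3.99 m

Manning's equation rearranged: A R^(2/3) = nQ / (1·√S) = 0.039 × 92.4 / (√0.00088) = 121.5.
At y = 4.88 m: A R^(2/3) = 193.2 — high.
At y = 3.25 m: A R^(2/3) = 76.57 — low.
At y = 3.99 m: A R^(2/3) = 121.5 — ≈ 121.5.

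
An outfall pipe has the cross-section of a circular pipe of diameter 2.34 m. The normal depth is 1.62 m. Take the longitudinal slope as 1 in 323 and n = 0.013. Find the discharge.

For a circular section of diameter D = 2.34 m at depth y = 1.62 m, the central angle is θ = 2 arccos(1 − 2y/D) = 3.931 rad. Then A = (D²/8)(θ − sin θ) = 3.177 m² and P = Dθ/2 = 4.599 m.
Hydraulic radius R = A/P = 3.177/4.599 = 0.6907 m.
Manning's equation: Q = (1/n) A R^(2/3) S^(1/2) = (1/0.013) × 3.177 × 0.6907^(2/3) × 0.003096^(1/2) = 10.6 m³/s.

Q = 10.6 m³/s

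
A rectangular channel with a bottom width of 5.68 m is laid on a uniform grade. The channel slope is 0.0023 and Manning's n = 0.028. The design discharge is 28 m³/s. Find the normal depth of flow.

Manning's equation rearranged: A R^(2/3) = nQ / (1·√S) = 0.028 × 28 / (√0.0023) = 16.35.
At y = 2.02 m: A R^(2/3) = 12.82 — short.
At y = 2.88 m: A R^(2/3) = 20.76 — over.
At y = 2.41 m: A R^(2/3) = 16.34 — matches.

y_n = 2.41 m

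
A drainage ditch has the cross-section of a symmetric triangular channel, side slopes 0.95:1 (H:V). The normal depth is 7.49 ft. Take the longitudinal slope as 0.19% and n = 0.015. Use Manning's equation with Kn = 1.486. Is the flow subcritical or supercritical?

For a triangular section with side slope z = 0.95: A = zy² = 0.95×7.49² = 53.3 ft²; P = 2y√(1+z²) = 2×7.49×1.379 = 20.66 ft.
Hydraulic radius R = A/P = 53.3/20.66 = 2.579 ft.
V = (1.486/n) R^(2/3) √S = (1.486/0.015) × 2.579^(2/3) × √0.0019 = 8.122 ft/s. Hydraulic depth D_h = A/T = 53.3/14.23 = 3.745 ft.
Froude number Fr = V/√(g·D_h) = 8.122/√(32.2×3.745) = 0.74, which is less than 1, so the flow is subcritical.

subcritical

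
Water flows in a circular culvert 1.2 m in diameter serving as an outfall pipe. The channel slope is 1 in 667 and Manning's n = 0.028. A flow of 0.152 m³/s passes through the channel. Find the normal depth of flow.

y_n = 0.38 m

Manning's equation rearranged: A R^(2/3) = nQ / (1·√S) = 0.028 × 0.152 / (√0.001499) = 0.1099.
Try y = 0.295 m: A R^(2/3) = 0.06715 — short.
Try y = 0.484 m: A R^(2/3) = 0.1734 — over.
Try y = 0.38 m: A R^(2/3) = 0.1102 — ≈ 0.1099.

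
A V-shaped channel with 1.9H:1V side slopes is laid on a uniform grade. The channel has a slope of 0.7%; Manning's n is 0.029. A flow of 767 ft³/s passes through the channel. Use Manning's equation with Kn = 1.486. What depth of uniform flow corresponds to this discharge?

y_n = 6.74 ft

Manning's equation rearranged: A R^(2/3) = nQ / (1.486·√S) = 0.029 × 767 / (1.486 × √0.007) = 178.9.
At y = 5.78 ft: A R^(2/3) = 118.7 — short.
At y = 7.42 ft: A R^(2/3) = 231.1 — over.
At y = 6.74 ft: A R^(2/3) = 178.8 — ≈ 178.9.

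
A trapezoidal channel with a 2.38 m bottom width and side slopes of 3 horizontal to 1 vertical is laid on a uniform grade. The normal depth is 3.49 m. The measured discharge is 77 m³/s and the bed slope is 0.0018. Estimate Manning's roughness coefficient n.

n = 0.037

With bottom width b = 2.38 m and side slope z = 3: A = (b + zy)y = (2.38 + 3×3.49)×3.49 = 44.85 m²; P = b + 2y√(1+z²) = 2.38 + 2×3.49×3.162 = 24.45 m.
Hydraulic radius R = A/P = 44.85/24.45 = 1.834 m.
Rearranging Manning's equation: n = (1/Q) A R^(2/3) S^(1/2) = (1/77) × 44.85 × 1.834^(2/3) × √0.0018 = 0.037.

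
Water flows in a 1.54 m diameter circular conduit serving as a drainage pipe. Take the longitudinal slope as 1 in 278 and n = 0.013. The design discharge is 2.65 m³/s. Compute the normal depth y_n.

y_n = 0.844 m

Manning's equation rearranged: A R^(2/3) = nQ / (1·√S) = 0.013 × 2.65 / (√0.003597) = 0.5744.
At y = 0.718 m: A R^(2/3) = 0.437 — short.
At y = 0.844 m: A R^(2/3) = 0.5741 — ≈ 0.5744.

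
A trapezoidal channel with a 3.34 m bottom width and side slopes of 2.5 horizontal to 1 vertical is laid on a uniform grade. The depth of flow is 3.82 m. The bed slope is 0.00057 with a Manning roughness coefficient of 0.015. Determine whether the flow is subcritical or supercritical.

With bottom width b = 3.34 m and side slope z = 2.5: A = (b + zy)y = (3.34 + 2.5×3.82)×3.82 = 49.24 m²; P = b + 2y√(1+z²) = 3.34 + 2×3.82×2.693 = 23.91 m.
Hydraulic radius R = A/P = 49.24/23.91 = 2.059 m.
V = (1/n) R^(2/3) √S = (1/0.015) × 2.059^(2/3) × √0.00057 = 2.576 m/s. Hydraulic depth D_h = A/T = 49.24/22.44 = 2.194 m.
Froude number Fr = V/√(g·D_h) = 2.576/√(9.81×2.194) = 0.555, which is less than 1, so the flow is subcritical.

subcritical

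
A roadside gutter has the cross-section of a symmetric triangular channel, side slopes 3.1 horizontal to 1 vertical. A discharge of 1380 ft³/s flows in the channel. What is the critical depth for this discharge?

y_c = 6.58 ft

At critical depth, Q² T / (g A³) = 1, i.e. A³/T = Q²/g = 1380²/32.2 = 59140.
At y = 4.99 ft: A³/T = 14870 — short.
At y = 8.22 ft: A³/T = 180300 — over.
At y = 6.58 ft: A³/T = 59270 — matches.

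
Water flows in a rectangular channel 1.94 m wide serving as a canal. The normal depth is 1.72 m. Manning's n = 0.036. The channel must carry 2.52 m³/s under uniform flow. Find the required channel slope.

S = 0.0014

Flow area A = b·y = 1.94 × 1.72 = 3.337 m². Wetted perimeter P = b + 2y = 1.94 + 2×1.72 = 5.38 m.
Hydraulic radius R = A/P = 3.337/5.38 = 0.6202 m.
From Manning's equation, S = [nQ / (1 A R^(2/3))]² = [0.036 × 2.52 / (1 × 3.337 × 0.6202^(2/3))]² = 0.0014.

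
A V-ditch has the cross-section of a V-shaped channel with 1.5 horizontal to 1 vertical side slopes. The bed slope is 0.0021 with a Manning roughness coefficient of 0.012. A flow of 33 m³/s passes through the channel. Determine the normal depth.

Manning's equation rearranged: A R^(2/3) = nQ / (1·√S) = 0.012 × 33 / (√0.0021) = 8.641.
At y = 2.79 m: A R^(2/3) = 12.9 — over.
At y = 1.73 m: A R^(2/3) = 3.605 — short.
At y = 2.4 m: A R^(2/3) = 8.631 — ≈ 8.641.

y_n = 2.4 m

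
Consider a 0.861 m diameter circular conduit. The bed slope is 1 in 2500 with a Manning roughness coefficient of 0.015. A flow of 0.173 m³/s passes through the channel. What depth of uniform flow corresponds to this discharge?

Manning's equation rearranged: A R^(2/3) = nQ / (1·√S) = 0.015 × 0.173 / (√0.0004) = 0.1297.
Try y = 0.623 m: A R^(2/3) = 0.1826 — too large.
Try y = 0.491 m: A R^(2/3) = 0.1298 — matches.

y_n = 0.491 m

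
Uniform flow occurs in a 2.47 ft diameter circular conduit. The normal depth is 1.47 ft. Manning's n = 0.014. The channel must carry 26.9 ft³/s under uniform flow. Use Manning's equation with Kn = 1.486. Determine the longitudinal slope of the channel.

S = 0.0121

For a circular section of diameter D = 2.47 ft at depth y = 1.47 ft, the central angle is θ = 2 arccos(1 − 2y/D) = 3.524 rad. Then A = (D²/8)(θ − sin θ) = 2.973 ft² and P = Dθ/2 = 4.353 ft.
Hydraulic radius R = A/P = 2.973/4.353 = 0.683 ft.
From Manning's equation, S = [nQ / (1.486 A R^(2/3))]² = [0.014 × 26.9 / (1.486 × 2.973 × 0.683^(2/3))]² = 0.0121.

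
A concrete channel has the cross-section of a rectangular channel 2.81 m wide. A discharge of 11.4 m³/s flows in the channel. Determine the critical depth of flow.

For a rectangular channel, critical depth y_c = (q²/g)^(1/3) where q = Q/b = 11.4/2.81 = 4.057 m²/s.
So y_c = (4.057²/9.81)^(1/3) = 1.19 m.

y_c = 1.19 m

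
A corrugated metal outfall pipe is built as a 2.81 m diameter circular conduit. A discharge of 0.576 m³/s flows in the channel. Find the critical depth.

y_c = 0.321 m

At critical depth, Q² T / (g A³) = 1, i.e. A³/T = Q²/g = 0.576²/9.81 = 0.03382.
Trying y = 0.279 m: A³/T = 0.01939 — short.
Trying y = 0.321 m: A³/T = 0.03376 — matches.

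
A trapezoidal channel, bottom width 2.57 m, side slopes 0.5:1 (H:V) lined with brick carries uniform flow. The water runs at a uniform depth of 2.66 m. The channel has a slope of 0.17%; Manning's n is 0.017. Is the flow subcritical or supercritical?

subcritical

With bottom width b = 2.57 m and side slope z = 0.5: A = (b + zy)y = (2.57 + 0.5×2.66)×2.66 = 10.37 m²; P = b + 2y√(1+z²) = 2.57 + 2×2.66×1.118 = 8.518 m.
Hydraulic radius R = A/P = 10.37/8.518 = 1.218 m.
V = (1/n) R^(2/3) √S = (1/0.017) × 1.218^(2/3) × √0.0017 = 2.766 m/s. Hydraulic depth D_h = A/T = 10.37/5.23 = 1.984 m.
Froude number Fr = V/√(g·D_h) = 2.766/√(9.81×1.984) = 0.627, which is less than 1, so the flow is subcritical.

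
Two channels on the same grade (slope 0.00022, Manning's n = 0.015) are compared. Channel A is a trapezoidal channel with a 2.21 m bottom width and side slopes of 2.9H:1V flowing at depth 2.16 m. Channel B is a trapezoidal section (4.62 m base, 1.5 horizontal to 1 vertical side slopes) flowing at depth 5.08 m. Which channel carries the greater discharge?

Channel A: With bottom width b = 2.21 m and side slope z = 2.9: A = (b + zy)y = (2.21 + 2.9×2.16)×2.16 = 18.3 m²; P = b + 2y√(1+z²) = 2.21 + 2×2.16×3.068 = 15.46 m. Hydraulic radius R = A/P = 18.3/15.46 = 1.184 m. Q_A = (1/0.015)·18.3·1.184^(2/3)·√0.00022 = 20.25 m³/s.
Channel B: With bottom width b = 4.62 m and side slope z = 1.5: A = (b + zy)y = (4.62 + 1.5×5.08)×5.08 = 62.18 m²; P = b + 2y√(1+z²) = 4.62 + 2×5.08×1.803 = 22.94 m. Hydraulic radius R = A/P = 62.18/22.94 = 2.711 m. Q_B = (1/0.015)·62.18·2.711^(2/3)·√0.00022 = 119.5 m³/s.
Q_A = 20.25 m³/s vs Q_B = 119.5 m³/s, so channel B carries more.

channel B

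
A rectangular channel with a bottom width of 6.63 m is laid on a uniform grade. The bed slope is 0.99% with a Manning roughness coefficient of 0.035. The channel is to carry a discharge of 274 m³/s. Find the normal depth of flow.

y_n = 8.2 m

Manning's equation rearranged: A R^(2/3) = nQ / (1·√S) = 0.035 × 274 / (√0.0099) = 96.38.
Trying y = 6.5 m: A R^(2/3) = 72.79 — short.
Trying y = 10.3 m: A R^(2/3) = 126.1 — over.
Trying y = 8.2 m: A R^(2/3) = 96.39 — matches.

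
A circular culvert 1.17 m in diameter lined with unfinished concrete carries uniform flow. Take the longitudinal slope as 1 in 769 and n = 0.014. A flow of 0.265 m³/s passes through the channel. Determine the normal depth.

y_n = 0.37 m

Manning's equation rearranged: A R^(2/3) = nQ / (1·√S) = 0.014 × 0.265 / (√0.0013) = 0.1029.
At y = 0.443 m: A R^(2/3) = 0.1443 — too large.
At y = 0.288 m: A R^(2/3) = 0.06293 — too small.
At y = 0.37 m: A R^(2/3) = 0.1027 — close enough.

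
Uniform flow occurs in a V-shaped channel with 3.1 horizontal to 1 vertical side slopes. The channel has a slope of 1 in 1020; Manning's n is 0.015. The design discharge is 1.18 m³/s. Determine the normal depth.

Manning's equation rearranged: A R^(2/3) = nQ / (1·√S) = 0.015 × 1.18 / (√0.0009804) = 0.5653.
At y = 0.788 m: A R^(2/3) = 1.001 — high.
At y = 0.636 m: A R^(2/3) = 0.5652 — ≈ 0.5653.

y_n = 0.636 m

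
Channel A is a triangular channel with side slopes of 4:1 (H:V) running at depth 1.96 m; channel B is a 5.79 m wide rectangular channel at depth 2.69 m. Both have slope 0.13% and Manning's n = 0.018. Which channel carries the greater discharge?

channel B

Channel A: For a triangular section with side slope z = 4: A = zy² = 4×1.96² = 15.37 m²; P = 2y√(1+z²) = 2×1.96×4.123 = 16.16 m. Hydraulic radius R = A/P = 15.37/16.16 = 0.9507 m. Q_A = (1/0.018)·15.37·0.9507^(2/3)·√0.0013 = 29.76 m³/s.
Channel B: Flow area A = b·y = 5.79 × 2.69 = 15.58 m². Wetted perimeter P = b + 2y = 5.79 + 2×2.69 = 11.17 m. Hydraulic radius R = A/P = 15.58/11.17 = 1.394 m. Q_B = (1/0.018)·15.58·1.394^(2/3)·√0.0013 = 38.94 m³/s.
Q_A = 29.76 m³/s vs Q_B = 38.94 m³/s, so channel B carries more.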